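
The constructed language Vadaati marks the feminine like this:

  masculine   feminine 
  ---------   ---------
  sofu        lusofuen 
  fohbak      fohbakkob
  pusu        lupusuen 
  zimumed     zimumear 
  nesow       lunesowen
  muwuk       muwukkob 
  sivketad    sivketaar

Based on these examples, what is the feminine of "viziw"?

luviziwen

sivketad and fohbak both have last vowel 'a' yet inflect differently (sivketaar, fohbakkob), so the last vowel is not what conditions the rule; the final letter is.
"viziw" ends in -w. The one such stem in the data (nesow → lunesowen) adds lu- … -en around the stem, so the same rule applies.
So viziw → luviziwen.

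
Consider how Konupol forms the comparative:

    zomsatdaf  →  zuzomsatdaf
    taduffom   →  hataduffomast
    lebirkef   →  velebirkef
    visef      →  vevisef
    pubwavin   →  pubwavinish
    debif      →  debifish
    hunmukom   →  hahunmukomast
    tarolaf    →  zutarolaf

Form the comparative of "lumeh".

velumeh

tarolaf and visef both end in -f yet inflect differently (zutarolaf, vevisef), so the final letter is not what conditions the rule; the last vowel is.
"lumeh" has last vowel 'e'. The stems whose last vowel is 'e' (visef → vevisef, lebirkef → velebirkef) add the prefix ve-.
So lumeh → velumeh.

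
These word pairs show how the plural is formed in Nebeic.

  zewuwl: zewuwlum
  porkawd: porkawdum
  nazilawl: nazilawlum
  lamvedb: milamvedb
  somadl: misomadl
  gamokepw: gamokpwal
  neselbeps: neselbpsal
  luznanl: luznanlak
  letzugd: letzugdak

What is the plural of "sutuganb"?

zewuwl and somadl both end in -l yet inflect differently (zewuwlum, misomadl), so the final letter is not what conditions the rule; the second-to-last letter is.
"sutuganb" has second-to-last letter 'n'. The one such stem in the data (luznanl → luznanlak) adds -ak, so the same rule applies.
The other patterns: stems whose second-to-last letter is 'w' add -um; stems whose second-to-last letter is 'd' add the prefix mi-; stems whose second-to-last letter is 'p' delete the last vowel and add -al.
So sutuganb → sutuganbak.

sutuganbak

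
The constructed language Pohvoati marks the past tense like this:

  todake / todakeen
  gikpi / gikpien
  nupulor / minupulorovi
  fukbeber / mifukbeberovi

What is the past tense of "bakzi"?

todake and fukbeber both have last vowel 'e' yet inflect differently (todakeen, mifukbeberovi), so the last vowel is not what conditions the rule; whether the stem ends in a vowel or a consonant is.
"bakzi" ends in a vowel. The stems ending in a vowel (todake → todakeen, gikpi → gikpien) add -en.
The other pattern: stems ending in a consonant add mi- … -ovi around the stem.
So bakzi → bakzien.

bakzien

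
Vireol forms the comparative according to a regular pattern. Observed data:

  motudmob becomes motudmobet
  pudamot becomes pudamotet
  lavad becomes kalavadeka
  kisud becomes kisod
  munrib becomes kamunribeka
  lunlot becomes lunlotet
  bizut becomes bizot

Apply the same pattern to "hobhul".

hobhol

bizut and pudamot both end in -t yet inflect differently (bizot, pudamotet), so the final letter is not what conditions the rule; the last vowel is.
"hobhul" has last vowel 'u'. The stems whose last vowel is 'u' (bizut → bizot, kisud → kisod) change the last vowel to 'o'.
The other patterns: stems whose last vowel is 'o' add -et; stems whose last vowel is 'a' or 'i' add ka- … -eka around the stem.
So hobhul → hobhol.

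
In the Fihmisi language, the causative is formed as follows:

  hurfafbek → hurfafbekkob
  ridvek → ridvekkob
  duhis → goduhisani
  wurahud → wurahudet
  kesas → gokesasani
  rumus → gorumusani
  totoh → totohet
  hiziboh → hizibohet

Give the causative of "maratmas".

"maratmas" ends in -s. The stems ending in -s (rumus → gorumusani, kesas → gokesasani, duhis → goduhisani) add go- … -ani around the stem.
So maratmas → gomaratmasani.

gomaratmasani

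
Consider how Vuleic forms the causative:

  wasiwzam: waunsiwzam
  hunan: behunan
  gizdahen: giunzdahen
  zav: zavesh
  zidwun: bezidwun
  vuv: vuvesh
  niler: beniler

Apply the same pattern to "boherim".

bounherim

zidwun and gizdahen both end in -n yet inflect differently (bezidwun, giunzdahen), so the final letter is not what conditions the rule; the number of vowels is.
"boherim" has 3 vowels. The stems with 3 vowels (wasiwzam → waunsiwzam, gizdahen → giunzdahen) insert -un- after the first vowel.
The other patterns: stems with 1 vowel add -esh; stems with 2 vowels add the prefix be-.
So boherim → bounherim.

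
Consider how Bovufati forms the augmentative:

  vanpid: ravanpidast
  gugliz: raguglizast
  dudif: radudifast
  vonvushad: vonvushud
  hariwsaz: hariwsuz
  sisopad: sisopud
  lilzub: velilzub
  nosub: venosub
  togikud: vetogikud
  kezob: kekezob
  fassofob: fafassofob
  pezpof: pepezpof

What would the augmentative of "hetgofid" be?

vanpid and vonvushad both end in -d yet inflect differently (ravanpidast, vonvushud), so the final letter is not what conditions the rule; the last vowel is.
"hetgofid" has last vowel 'i'. The stems whose last vowel is 'i' (vanpid → ravanpidast, gugliz → raguglizast, dudif → radudifast) add ra- … -ast around the stem.
The other patterns: stems whose last vowel is 'a' change the last vowel to 'u'; stems whose last vowel is 'u' add the prefix ve-; stems whose last vowel is 'o' repeat the first consonant+vowel as a prefix.
So hetgofid → rahetgofidast.

rahetgofidast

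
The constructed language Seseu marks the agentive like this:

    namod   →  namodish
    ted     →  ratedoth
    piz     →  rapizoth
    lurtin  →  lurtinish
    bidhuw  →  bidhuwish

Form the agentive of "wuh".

rawuhoth

"wuh" has 1 vowel. The stems with 1 vowel (piz → rapizoth, ted → ratedoth) add ra- … -oth around the stem.
The other pattern: stems with 2 vowels add -ish.
So wuh → rawuhoth.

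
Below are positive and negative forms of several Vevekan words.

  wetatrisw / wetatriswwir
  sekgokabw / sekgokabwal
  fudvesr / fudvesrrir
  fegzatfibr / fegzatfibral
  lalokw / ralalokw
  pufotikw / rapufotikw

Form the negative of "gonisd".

"gonisd" has second-to-last letter 's'. The stems whose second-to-last letter is 's' (wetatrisw → wetatriswwir, fudvesr → fudvesrrir) double the final consonant and add -ir.
The other patterns: stems whose second-to-last letter is 'k' add the prefix ra-; stems whose second-to-last letter is 'b' add -al.
So gonisd → gonisddir.

gonisddir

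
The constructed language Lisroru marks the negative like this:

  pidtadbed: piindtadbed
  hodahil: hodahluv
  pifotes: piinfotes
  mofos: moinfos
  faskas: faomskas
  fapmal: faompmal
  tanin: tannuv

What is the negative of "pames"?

faskas and mofos both end in -s yet inflect differently (faomskas, moinfos), so the final letter is not what conditions the rule; the last vowel is.
"pames" has last vowel 'e'. The stems whose last vowel is 'e' (pidtadbed → piindtadbed, pifotes → piinfotes) insert -in- after the first vowel.
So pames → painmes.

painmes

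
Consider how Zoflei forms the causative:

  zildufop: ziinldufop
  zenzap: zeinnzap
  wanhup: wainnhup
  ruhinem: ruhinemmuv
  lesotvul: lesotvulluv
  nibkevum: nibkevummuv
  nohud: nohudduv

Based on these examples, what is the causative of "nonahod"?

nonahodduv

wanhup and lesotvul both have last vowel 'u' yet inflect differently (wainnhup, lesotvulluv), so the last vowel is not what conditions the rule; the final letter is.
"nonahod" ends in -d. The one such stem in the data (nohud → nohudduv) doubles the final consonant and adds -uv (as do ruhinem, lesotvul), so the same rule applies.
So nonahod → nonahodduv.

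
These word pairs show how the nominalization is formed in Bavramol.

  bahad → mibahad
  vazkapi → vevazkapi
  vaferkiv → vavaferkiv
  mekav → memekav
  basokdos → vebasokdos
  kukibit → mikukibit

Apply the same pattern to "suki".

vesuki

vazkapi and vaferkiv both have last vowel 'i' yet inflect differently (vevazkapi, vavaferkiv), so the last vowel is not what conditions the rule; the final letter is.
"suki" ends in -i. The one such stem in the data (vazkapi → vevazkapi) adds the prefix ve-, so the same rule applies.
The other patterns: stems ending in -v repeat the first consonant+vowel as a prefix; stems ending in -d or -t add the prefix mi-.
So suki → vesuki.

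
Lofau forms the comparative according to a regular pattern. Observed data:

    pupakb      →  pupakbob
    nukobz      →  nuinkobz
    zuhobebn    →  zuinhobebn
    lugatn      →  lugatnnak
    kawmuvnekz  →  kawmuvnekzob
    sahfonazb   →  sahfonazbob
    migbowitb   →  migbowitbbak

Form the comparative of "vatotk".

lugatn and zuhobebn both end in -n yet inflect differently (lugatnnak, zuinhobebn), so the final letter is not what conditions the rule; the second-to-last letter is.
"vatotk" has second-to-last letter 't'. The stems whose second-to-last letter is 't' (migbowitb → migbowitbbak, lugatn → lugatnnak) double the final consonant and add -ak.
So vatotk → vatotkkak.

vatotkkak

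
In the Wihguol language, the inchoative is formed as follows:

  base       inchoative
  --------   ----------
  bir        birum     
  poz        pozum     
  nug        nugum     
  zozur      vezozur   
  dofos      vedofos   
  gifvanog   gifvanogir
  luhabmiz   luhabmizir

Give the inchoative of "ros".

"ros" has 1 vowel. The stems with 1 vowel (bir → birum, poz → pozum, nug → nugum) add -um.
So ros → rosum.

rosum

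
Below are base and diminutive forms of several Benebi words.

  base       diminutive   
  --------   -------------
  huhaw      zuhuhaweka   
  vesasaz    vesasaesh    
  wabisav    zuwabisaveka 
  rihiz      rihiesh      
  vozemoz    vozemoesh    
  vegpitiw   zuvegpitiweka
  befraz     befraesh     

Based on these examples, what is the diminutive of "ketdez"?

vesasaz and wabisav both have last vowel 'a' yet inflect differently (vesasaesh, zuwabisaveka), so the last vowel is not what conditions the rule; the final letter is.
"ketdez" ends in -z. The stems ending in -z (vozemoz → vozemoesh, rihiz → rihiesh, vesasaz → vesasaesh) drop the final letter and add -esh.
The other pattern: stems ending in -v or -w add zu- … -eka around the stem.
So ketdez → ketdeesh.

ketdeesh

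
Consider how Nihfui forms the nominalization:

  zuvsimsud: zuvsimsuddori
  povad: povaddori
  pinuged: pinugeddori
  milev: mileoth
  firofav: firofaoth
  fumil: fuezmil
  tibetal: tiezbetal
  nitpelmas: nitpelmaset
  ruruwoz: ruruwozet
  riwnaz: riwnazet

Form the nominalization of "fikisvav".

"fikisvav" ends in -v. The stems ending in -v (milev → mileoth, firofav → firofaoth) drop the final letter and add -oth.
The other patterns: stems ending in -d double the final consonant and add -ori; stems ending in -l insert -ez- after the first vowel; stems ending in -s or -z add -et.
So fikisvav → fikisvaoth.

fikisvaoth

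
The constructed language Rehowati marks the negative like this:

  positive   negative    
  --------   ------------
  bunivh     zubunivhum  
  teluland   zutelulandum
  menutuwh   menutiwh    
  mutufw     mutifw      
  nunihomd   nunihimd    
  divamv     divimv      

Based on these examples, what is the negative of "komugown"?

bunivh and menutuwh both end in -h yet inflect differently (zubunivhum, menutiwh), so the final letter is not what conditions the rule; the second-to-last letter is.
"komugown" has second-to-last letter 'w'. The one such stem in the data (menutuwh → menutiwh) changes the last vowel to 'i' (as do mutufw, nunihomd), so the same rule applies.
The other pattern: stems whose second-to-last letter is 'n' or 'v' add zu- … -um around the stem.
So komugown → komugiwn.

komugiwn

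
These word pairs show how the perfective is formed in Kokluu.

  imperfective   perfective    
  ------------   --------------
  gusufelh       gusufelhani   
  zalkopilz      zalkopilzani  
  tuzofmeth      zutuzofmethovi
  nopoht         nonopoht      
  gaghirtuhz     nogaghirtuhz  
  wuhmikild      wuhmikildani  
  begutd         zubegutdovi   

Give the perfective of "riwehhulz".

"riwehhulz" has second-to-last letter 'l'. The stems whose second-to-last letter is 'l' (zalkopilz → zalkopilzani, wuhmikild → wuhmikildani, gusufelh → gusufelhani) add -ani.
So riwehhulz → riwehhulzani.

riwehhulzani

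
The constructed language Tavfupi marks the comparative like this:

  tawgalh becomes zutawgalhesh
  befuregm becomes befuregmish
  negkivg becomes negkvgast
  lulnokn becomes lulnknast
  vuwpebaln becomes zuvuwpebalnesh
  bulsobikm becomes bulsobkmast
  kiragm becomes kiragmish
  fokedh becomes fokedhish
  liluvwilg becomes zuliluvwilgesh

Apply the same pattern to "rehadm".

rehadmish

fokedh and tawgalh both end in -h yet inflect differently (fokedhish, zutawgalhesh), so the final letter is not what conditions the rule; the second-to-last letter is.
"rehadm" has second-to-last letter 'd'. The one such stem in the data (fokedh → fokedhish) adds -ish, so the same rule applies.
The other patterns: stems whose second-to-last letter is 'l' add zu- … -esh around the stem; stems whose second-to-last letter is 'k' or 'v' delete the last vowel and add -ast.
So rehadm → rehadmish.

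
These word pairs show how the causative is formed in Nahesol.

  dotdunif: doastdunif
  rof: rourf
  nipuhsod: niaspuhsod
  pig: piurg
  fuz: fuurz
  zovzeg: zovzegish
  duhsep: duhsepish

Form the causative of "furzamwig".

pig and zovzeg both end in -g yet inflect differently (piurg, zovzegish), so the final letter is not what conditions the rule; the number of vowels is.
"furzamwig" has 3 vowels. The stems with 3 vowels (nipuhsod → niaspuhsod, dotdunif → doastdunif) insert -as- after the first vowel.
So furzamwig → fuasrzamwig.

fuasrzamwig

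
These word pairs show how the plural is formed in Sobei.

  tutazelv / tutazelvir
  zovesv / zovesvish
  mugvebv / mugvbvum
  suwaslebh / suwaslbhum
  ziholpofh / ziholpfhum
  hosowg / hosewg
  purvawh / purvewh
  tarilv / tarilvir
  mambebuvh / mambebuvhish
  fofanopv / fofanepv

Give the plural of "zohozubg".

"zohozubg" has second-to-last letter 'b'. The stems whose second-to-last letter is 'b' (mugvebv → mugvbvum, suwaslebh → suwaslbhum) delete the last vowel and add -um.
The other patterns: stems whose second-to-last letter is 'p' or 'w' change the last vowel to 'e'; stems whose second-to-last letter is 's' or 'v' add -ish; stems whose second-to-last letter is 'l' add -ir.
So zohozubg → zohozbgum.

zohozbgum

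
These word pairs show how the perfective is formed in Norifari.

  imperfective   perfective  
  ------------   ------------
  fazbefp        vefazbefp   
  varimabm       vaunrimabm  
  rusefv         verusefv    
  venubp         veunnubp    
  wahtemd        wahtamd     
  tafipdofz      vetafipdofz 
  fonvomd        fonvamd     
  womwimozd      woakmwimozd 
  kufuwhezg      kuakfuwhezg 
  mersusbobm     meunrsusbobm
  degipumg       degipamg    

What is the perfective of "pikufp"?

"pikufp" has second-to-last letter 'f'. The stems whose second-to-last letter is 'f' (tafipdofz → vetafipdofz, rusefv → verusefv, fazbefp → vefazbefp) add the prefix ve-.
The other patterns: stems whose second-to-last letter is 'b' insert -un- after the first vowel; stems whose second-to-last letter is 'm' change the last vowel to 'a'; stems whose second-to-last letter is 'z' insert -ak- after the first vowel.
So pikufp → vepikufp.

vepikufp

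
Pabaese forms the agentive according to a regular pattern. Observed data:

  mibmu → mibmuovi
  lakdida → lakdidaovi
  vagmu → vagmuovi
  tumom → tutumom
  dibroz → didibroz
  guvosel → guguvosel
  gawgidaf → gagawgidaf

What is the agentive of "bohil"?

"bohil" ends in a consonant. The stems ending in a consonant (tumom → tutumom, dibroz → didibroz, guvosel → guguvosel) repeat the first consonant+vowel as a prefix.
The other pattern: stems ending in a vowel add -ovi.
So bohil → bobohil.

bobohil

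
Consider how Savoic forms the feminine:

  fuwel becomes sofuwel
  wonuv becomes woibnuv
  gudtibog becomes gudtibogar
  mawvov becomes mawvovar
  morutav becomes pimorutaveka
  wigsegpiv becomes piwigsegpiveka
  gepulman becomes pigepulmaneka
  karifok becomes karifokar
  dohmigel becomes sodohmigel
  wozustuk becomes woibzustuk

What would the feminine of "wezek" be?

mawvov and wonuv both end in -v yet inflect differently (mawvovar, woibnuv), so the final letter is not what conditions the rule; the last vowel is.
"wezek" has last vowel 'e'. The stems whose last vowel is 'e' (dohmigel → sodohmigel, fuwel → sofuwel) add the prefix so-.
So wezek → sowezek.

sowezek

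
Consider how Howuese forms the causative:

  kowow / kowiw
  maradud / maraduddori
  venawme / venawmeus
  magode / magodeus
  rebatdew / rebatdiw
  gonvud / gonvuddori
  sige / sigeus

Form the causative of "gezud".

gezuddori

"gezud" ends in -d. The stems ending in -d (gonvud → gonvuddori, maradud → maraduddori) double the final consonant and add -ori.
The other patterns: stems ending in -w change the last vowel to 'i'; stems ending in -e add -us.
So gezud → gezuddori.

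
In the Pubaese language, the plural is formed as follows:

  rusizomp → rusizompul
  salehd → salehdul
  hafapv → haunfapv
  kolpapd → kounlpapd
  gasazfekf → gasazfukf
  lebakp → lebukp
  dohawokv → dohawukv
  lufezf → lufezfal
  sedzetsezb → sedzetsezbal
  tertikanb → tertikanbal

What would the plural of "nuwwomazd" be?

salehd and kolpapd both end in -d yet inflect differently (salehdul, kounlpapd), so the final letter is not what conditions the rule; the second-to-last letter is.
"nuwwomazd" has second-to-last letter 'z'. The stems whose second-to-last letter is 'z' (lufezf → lufezfal, sedzetsezb → sedzetsezbal) add -al.
The other patterns: stems whose second-to-last letter is 'h' or 'm' add -ul; stems whose second-to-last letter is 'p' insert -un- after the first vowel; stems whose second-to-last letter is 'k' change the last vowel to 'u'.
So nuwwomazd → nuwwomazdal.

nuwwomazdal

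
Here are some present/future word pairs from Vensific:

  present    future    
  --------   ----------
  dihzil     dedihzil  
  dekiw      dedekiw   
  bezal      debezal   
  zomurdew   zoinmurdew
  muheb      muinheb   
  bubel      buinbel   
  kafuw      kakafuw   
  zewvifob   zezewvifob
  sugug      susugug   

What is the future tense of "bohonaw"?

dekiw and zomurdew both end in -w yet inflect differently (dedekiw, zoinmurdew), so the final letter is not what conditions the rule; the last vowel is.
"bohonaw" has last vowel 'a'. The one such stem in the data (bezal → debezal) adds the prefix de-, so the same rule applies.
So bohonaw → debohonaw.

debohonaw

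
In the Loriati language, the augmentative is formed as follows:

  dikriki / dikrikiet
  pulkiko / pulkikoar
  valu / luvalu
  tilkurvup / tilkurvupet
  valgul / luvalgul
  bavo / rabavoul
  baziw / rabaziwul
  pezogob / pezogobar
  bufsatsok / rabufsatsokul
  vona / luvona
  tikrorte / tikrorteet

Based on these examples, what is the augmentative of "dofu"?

bavo and pulkiko both end in -o yet inflect differently (rabavoul, pulkikoar), so the final letter is not what conditions the rule; the first letter is.
"dofu" begins with d-. The one such stem in the data (dikriki → dikrikiet) adds -et, so the same rule applies.
The other patterns: stems beginning with b- add ra- … -ul around the stem; stems beginning with v- add the prefix lu-; stems beginning with p- add -ar.
So dofu → dofuet.

dofuet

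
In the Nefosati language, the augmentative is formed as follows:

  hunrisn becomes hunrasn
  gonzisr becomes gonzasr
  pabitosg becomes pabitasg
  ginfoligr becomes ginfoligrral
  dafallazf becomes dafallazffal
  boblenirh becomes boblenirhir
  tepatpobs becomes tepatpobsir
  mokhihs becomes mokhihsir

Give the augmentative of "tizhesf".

tizhasf

"tizhesf" has second-to-last letter 's'. The stems whose second-to-last letter is 's' (hunrisn → hunrasn, gonzisr → gonzasr, pabitosg → pabitasg) change the last vowel to 'a'.
So tizhesf → tizhasf.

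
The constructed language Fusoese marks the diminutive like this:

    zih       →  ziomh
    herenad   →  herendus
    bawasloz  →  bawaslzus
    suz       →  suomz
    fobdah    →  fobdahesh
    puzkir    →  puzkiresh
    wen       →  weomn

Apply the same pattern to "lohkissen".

lohkissnus

zih and fobdah both end in -h yet inflect differently (ziomh, fobdahesh), so the final letter is not what conditions the rule; the number of vowels is.
"lohkissen" has 3 vowels. The stems with 3 vowels (herenad → herendus, bawasloz → bawaslzus) delete the last vowel and add -us.
The other patterns: stems with 1 vowel insert -om- after the first vowel; stems with 2 vowels add -esh.
So lohkissen → lohkissnus.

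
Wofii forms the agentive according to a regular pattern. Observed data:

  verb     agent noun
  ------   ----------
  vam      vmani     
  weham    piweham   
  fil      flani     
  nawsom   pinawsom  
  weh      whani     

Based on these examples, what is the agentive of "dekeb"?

nawsom and vam both end in -m yet inflect differently (pinawsom, vmani), so the final letter is not what conditions the rule; the number of vowels is.
"dekeb" has 2 vowels. The stems with 2 vowels (nawsom → pinawsom, weham → piweham) add the prefix pi-.
The other pattern: stems with 1 vowel delete the last vowel and add -ani.
So dekeb → pidekeb.

pidekeb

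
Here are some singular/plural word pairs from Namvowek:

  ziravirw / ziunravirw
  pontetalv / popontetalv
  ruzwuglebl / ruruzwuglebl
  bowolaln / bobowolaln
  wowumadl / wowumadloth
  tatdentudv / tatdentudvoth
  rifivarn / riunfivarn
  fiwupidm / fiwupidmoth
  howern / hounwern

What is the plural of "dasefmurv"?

daunsefmurv

wowumadl and ruzwuglebl both end in -l yet inflect differently (wowumadloth, ruruzwuglebl), so the final letter is not what conditions the rule; the second-to-last letter is.
"dasefmurv" has second-to-last letter 'r'. The stems whose second-to-last letter is 'r' (howern → hounwern, ziravirw → ziunravirw, rifivarn → riunfivarn) insert -un- after the first vowel.
So dasefmurv → daunsefmurv.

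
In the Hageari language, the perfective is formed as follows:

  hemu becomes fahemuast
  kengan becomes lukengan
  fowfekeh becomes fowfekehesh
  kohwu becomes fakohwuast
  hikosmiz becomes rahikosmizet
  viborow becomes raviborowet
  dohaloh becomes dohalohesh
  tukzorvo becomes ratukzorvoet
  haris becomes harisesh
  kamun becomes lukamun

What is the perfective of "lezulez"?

ralezulezet

kohwu and kamun both have last vowel 'u' yet inflect differently (fakohwuast, lukamun), so the last vowel is not what conditions the rule; the final letter is.
"lezulez" ends in -z. The one such stem in the data (hikosmiz → rahikosmizet) adds ra- … -et around the stem, so the same rule applies.
So lezulez → ralezulezet.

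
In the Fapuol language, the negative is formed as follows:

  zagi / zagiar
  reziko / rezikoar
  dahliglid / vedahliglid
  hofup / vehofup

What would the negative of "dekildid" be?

vedekildid

"dekildid" ends in a consonant. The stems ending in a consonant (dahliglid → vedahliglid, hofup → vehofup) add the prefix ve-.
So dekildid → vedekildid.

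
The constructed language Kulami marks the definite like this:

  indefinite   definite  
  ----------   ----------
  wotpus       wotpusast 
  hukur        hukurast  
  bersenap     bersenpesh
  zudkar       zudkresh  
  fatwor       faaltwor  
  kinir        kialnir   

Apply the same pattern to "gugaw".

"gugaw" has last vowel 'a'. The stems whose last vowel is 'a' (bersenap → bersenpesh, zudkar → zudkresh) delete the last vowel and add -esh.
The other patterns: stems whose last vowel is 'u' add -ast; stems whose last vowel is 'i' or 'o' insert -al- after the first vowel.
So gugaw → gugwesh.

gugwesh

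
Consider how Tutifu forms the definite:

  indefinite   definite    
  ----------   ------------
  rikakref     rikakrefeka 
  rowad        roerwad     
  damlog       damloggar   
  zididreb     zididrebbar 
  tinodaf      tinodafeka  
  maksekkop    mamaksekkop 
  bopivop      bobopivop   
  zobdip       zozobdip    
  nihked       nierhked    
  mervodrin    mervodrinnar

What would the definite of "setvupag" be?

setvupaggar

nihked and rikakref both have last vowel 'e' yet inflect differently (nierhked, rikakrefeka), so the last vowel is not what conditions the rule; the final letter is.
"setvupag" ends in -g. The one such stem in the data (damlog → damloggar) doubles the final consonant and adds -ar (as do mervodrin, zididreb), so the same rule applies.
The other patterns: stems ending in -d insert -er- after the first vowel; stems ending in -p repeat the first consonant+vowel as a prefix; stems ending in -f add -eka.
So setvupag → setvupaggar.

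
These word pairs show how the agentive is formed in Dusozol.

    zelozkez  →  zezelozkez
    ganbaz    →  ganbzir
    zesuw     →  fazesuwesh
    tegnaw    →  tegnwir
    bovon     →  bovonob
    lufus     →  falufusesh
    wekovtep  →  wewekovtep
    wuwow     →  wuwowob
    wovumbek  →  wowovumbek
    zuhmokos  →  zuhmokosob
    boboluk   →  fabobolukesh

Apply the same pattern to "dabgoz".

dabgozob

tegnaw and wuwow both end in -w yet inflect differently (tegnwir, wuwowob), so the final letter is not what conditions the rule; the last vowel is.
"dabgoz" has last vowel 'o'. The stems whose last vowel is 'o' (zuhmokos → zuhmokosob, wuwow → wuwowob, bovon → bovonob) add -ob.
The other patterns: stems whose last vowel is 'a' delete the last vowel and add -ir; stems whose last vowel is 'e' repeat the first consonant+vowel as a prefix; stems whose last vowel is 'u' add fa- … -esh around the stem.
So dabgoz → dabgozob.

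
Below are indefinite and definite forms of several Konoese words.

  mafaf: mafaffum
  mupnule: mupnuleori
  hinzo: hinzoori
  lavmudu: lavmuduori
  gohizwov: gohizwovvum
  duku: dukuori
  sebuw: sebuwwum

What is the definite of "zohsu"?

zohsuori

sebuw and duku both have last vowel 'u' yet inflect differently (sebuwwum, dukuori), so the last vowel is not what conditions the rule; whether the stem ends in a vowel or a consonant is.
"zohsu" ends in a vowel. The stems ending in a vowel (duku → dukuori, hinzo → hinzoori, lavmudu → lavmuduori) add -ori.
So zohsu → zohsuori.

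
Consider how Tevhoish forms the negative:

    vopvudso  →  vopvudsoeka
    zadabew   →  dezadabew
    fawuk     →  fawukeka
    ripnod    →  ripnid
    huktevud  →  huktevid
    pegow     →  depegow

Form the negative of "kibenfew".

dekibenfew

fawuk and huktevud both have last vowel 'u' yet inflect differently (fawukeka, huktevid), so the last vowel is not what conditions the rule; the final letter is.
"kibenfew" ends in -w. The stems ending in -w (pegow → depegow, zadabew → dezadabew) add the prefix de-.
The other patterns: stems ending in -k or -o add -eka; stems ending in -d change the last vowel to 'i'.
So kibenfew → dekibenfew.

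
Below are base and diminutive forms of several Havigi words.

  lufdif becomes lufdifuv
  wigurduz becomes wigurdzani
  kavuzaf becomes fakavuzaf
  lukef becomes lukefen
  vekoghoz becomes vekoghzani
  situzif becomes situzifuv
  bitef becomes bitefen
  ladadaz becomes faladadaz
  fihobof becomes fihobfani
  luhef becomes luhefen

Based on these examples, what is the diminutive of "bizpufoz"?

bizpufzani

fihobof and situzif both end in -f yet inflect differently (fihobfani, situzifuv), so the final letter is not what conditions the rule; the last vowel is.
"bizpufoz" has last vowel 'o'. The stems whose last vowel is 'o' (fihobof → fihobfani, vekoghoz → vekoghzani) delete the last vowel and add -ani.
The other patterns: stems whose last vowel is 'i' add -uv; stems whose last vowel is 'e' add -en; stems whose last vowel is 'a' add the prefix fa-.
So bizpufoz → bizpufzani.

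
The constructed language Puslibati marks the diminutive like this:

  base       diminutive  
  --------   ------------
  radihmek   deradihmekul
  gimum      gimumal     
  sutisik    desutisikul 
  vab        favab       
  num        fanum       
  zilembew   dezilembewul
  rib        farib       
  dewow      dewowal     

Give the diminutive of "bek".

num and gimum both end in -m yet inflect differently (fanum, gimumal), so the final letter is not what conditions the rule; the number of vowels is.
"bek" has 1 vowel. The stems with 1 vowel (num → fanum, vab → favab, rib → farib) add the prefix fa-.
The other patterns: stems with 2 vowels add -al; stems with 3 vowels add de- … -ul around the stem.
So bek → fabek.

fabek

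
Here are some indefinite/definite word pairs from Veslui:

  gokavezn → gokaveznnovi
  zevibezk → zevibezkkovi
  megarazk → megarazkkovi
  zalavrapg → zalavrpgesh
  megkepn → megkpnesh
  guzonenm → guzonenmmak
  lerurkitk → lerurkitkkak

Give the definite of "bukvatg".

bukvatggak

"bukvatg" has second-to-last letter 't'. The one such stem in the data (lerurkitk → lerurkitkkak) doubles the final consonant and adds -ak (as does guzonenm), so the same rule applies.
The other patterns: stems whose second-to-last letter is 'z' double the final consonant and add -ovi; stems whose second-to-last letter is 'p' delete the last vowel and add -esh.
So bukvatg → bukvatggak.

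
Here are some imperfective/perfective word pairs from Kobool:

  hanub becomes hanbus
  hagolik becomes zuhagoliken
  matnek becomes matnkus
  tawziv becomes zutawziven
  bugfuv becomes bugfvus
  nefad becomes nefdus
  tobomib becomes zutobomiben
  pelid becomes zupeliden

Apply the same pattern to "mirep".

pelid and nefad both end in -d yet inflect differently (zupeliden, nefdus), so the final letter is not what conditions the rule; the last vowel is.
"mirep" has last vowel 'e'. The one such stem in the data (matnek → matnkus) deletes the last vowel and adds -us (as do nefad, hanub), so the same rule applies.
The other pattern: stems whose last vowel is 'i' add zu- … -en around the stem.
So mirep → mirpus.

mirpus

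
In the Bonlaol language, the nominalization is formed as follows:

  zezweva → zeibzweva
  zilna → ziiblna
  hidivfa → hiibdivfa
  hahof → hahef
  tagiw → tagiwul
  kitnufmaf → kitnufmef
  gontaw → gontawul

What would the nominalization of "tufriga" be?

zilna and kitnufmaf both have last vowel 'a' yet inflect differently (ziiblna, kitnufmef), so the last vowel is not what conditions the rule; the final letter is.
"tufriga" ends in -a. The stems ending in -a (zilna → ziiblna, hidivfa → hiibdivfa, zezweva → zeibzweva) insert -ib- after the first vowel.
So tufriga → tuibfriga.

tuibfriga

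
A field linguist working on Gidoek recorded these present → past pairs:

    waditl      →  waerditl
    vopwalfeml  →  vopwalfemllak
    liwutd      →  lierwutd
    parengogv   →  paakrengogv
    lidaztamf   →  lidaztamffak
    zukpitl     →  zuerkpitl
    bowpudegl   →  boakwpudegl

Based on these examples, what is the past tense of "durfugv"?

duakrfugv

"durfugv" has second-to-last letter 'g'. The stems whose second-to-last letter is 'g' (bowpudegl → boakwpudegl, parengogv → paakrengogv) insert -ak- after the first vowel.
The other patterns: stems whose second-to-last letter is 't' insert -er- after the first vowel; stems whose second-to-last letter is 'm' double the final consonant and add -ak.
So durfugv → duakrfugv.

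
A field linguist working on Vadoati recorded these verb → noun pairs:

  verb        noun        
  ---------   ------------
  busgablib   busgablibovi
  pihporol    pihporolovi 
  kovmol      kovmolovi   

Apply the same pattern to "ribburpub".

Every pair shown (busgablib → busgablibovi, pihporol → pihporolovi, kovmol → kovmolovi) follows the same rule: add -ovi.
So ribburpub → ribburpubovi.

ribburpubovi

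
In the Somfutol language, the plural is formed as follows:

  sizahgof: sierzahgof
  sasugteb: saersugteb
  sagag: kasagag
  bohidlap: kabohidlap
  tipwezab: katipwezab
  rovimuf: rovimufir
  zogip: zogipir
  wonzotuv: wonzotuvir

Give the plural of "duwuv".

duwuvir

sasugteb and tipwezab both end in -b yet inflect differently (saersugteb, katipwezab), so the final letter is not what conditions the rule; the last vowel is.
"duwuv" has last vowel 'u'. The stems whose last vowel is 'u' (rovimuf → rovimufir, wonzotuv → wonzotuvir) add -ir.
So duwuv → duwuvir.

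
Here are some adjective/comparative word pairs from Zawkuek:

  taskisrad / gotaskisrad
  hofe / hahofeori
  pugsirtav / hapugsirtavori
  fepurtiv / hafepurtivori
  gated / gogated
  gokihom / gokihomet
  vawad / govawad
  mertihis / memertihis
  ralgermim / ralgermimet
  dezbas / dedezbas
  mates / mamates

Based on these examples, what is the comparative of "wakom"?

mertihis and fepurtiv both have last vowel 'i' yet inflect differently (memertihis, hafepurtivori), so the last vowel is not what conditions the rule; the final letter is.
"wakom" ends in -m. The stems ending in -m (gokihom → gokihomet, ralgermim → ralgermimet) add -et.
The other patterns: stems ending in -s repeat the first consonant+vowel as a prefix; stems ending in -e or -v add ha- … -ori around the stem; stems ending in -d add the prefix go-.
So wakom → wakomet.

wakomet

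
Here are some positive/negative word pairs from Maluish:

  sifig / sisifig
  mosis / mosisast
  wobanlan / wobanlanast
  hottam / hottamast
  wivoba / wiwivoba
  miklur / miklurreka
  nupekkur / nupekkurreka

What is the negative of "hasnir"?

wivoba and wobanlan both have last vowel 'a' yet inflect differently (wiwivoba, wobanlanast), so the last vowel is not what conditions the rule; the final letter is.
"hasnir" ends in -r. The stems ending in -r (nupekkur → nupekkurreka, miklur → miklurreka) double the final consonant and add -eka.
So hasnir → hasnirreka.

hasnirreka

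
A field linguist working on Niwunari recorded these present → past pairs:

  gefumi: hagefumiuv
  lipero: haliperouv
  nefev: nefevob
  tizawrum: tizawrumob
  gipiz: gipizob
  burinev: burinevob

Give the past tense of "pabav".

pabavob

gefumi and gipiz both have last vowel 'i' yet inflect differently (hagefumiuv, gipizob), so the last vowel is not what conditions the rule; whether the stem ends in a vowel or a consonant is.
"pabav" ends in a consonant. The stems ending in a consonant (nefev → nefevob, tizawrum → tizawrumob, gipiz → gipizob) add -ob.
So pabav → pabavob.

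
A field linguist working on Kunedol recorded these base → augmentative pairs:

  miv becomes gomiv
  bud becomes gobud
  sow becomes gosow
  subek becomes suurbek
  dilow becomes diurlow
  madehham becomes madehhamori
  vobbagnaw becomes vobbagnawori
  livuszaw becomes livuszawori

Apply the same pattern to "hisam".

hiursam

sow and dilow both end in -w yet inflect differently (gosow, diurlow), so the final letter is not what conditions the rule; the number of vowels is.
"hisam" has 2 vowels. The stems with 2 vowels (subek → suurbek, dilow → diurlow) insert -ur- after the first vowel.
The other patterns: stems with 1 vowel add the prefix go-; stems with 3 vowels add -ori.
So hisam → hiursam.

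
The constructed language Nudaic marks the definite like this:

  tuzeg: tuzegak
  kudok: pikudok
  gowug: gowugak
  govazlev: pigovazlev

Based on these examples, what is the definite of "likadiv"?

"likadiv" ends in -v. The one such stem in the data (govazlev → pigovazlev) adds the prefix pi-, so the same rule applies.
So likadiv → pilikadiv.

pilikadiv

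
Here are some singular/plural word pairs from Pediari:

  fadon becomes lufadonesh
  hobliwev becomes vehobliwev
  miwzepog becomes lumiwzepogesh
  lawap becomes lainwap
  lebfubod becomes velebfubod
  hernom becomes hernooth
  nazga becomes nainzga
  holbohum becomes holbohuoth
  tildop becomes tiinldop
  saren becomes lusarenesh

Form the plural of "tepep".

teinpep

lebfubod and hernom both have last vowel 'o' yet inflect differently (velebfubod, hernooth), so the last vowel is not what conditions the rule; the final letter is.
"tepep" ends in -p. The stems ending in -p (lawap → lainwap, tildop → tiinldop) insert -in- after the first vowel.
The other patterns: stems ending in -d or -v add the prefix ve-; stems ending in -m drop the final letter and add -oth; stems ending in -g or -n add lu- … -esh around the stem.
So tepep → teinpep.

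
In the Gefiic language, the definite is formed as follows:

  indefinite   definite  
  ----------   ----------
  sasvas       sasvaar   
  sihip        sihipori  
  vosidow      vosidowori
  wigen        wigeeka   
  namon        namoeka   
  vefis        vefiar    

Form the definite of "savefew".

savefewori

namon and vosidow both have last vowel 'o' yet inflect differently (namoeka, vosidowori), so the last vowel is not what conditions the rule; the final letter is.
"savefew" ends in -w. The one such stem in the data (vosidow → vosidowori) adds -ori, so the same rule applies.
So savefew → savefewori.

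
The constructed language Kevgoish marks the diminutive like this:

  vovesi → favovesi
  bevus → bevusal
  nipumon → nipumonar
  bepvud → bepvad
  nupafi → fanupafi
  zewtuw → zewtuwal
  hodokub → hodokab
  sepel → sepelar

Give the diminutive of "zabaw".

zabawal

hodokub and zewtuw both have last vowel 'u' yet inflect differently (hodokab, zewtuwal), so the last vowel is not what conditions the rule; the final letter is.
"zabaw" ends in -w. The one such stem in the data (zewtuw → zewtuwal) adds -al, so the same rule applies.
So zabaw → zabawal.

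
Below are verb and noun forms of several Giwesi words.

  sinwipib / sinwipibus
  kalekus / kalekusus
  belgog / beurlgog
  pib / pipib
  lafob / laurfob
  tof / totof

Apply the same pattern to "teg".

teteg

pib and lafob both end in -b yet inflect differently (pipib, laurfob), so the final letter is not what conditions the rule; the number of vowels is.
"teg" has 1 vowel. The stems with 1 vowel (tof → totof, pib → pipib) repeat the first consonant+vowel as a prefix.
So teg → teteg.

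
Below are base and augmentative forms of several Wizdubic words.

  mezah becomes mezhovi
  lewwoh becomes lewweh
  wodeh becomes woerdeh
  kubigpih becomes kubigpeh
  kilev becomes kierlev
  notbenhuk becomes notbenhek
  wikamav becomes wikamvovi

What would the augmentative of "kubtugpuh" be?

kubtugpeh

wikamav and kilev both end in -v yet inflect differently (wikamvovi, kierlev), so the final letter is not what conditions the rule; the last vowel is.
"kubtugpuh" has last vowel 'u'. The one such stem in the data (notbenhuk → notbenhek) changes the last vowel to 'e' (as do kubigpih, lewwoh), so the same rule applies.
The other patterns: stems whose last vowel is 'a' delete the last vowel and add -ovi; stems whose last vowel is 'e' insert -er- after the first vowel.
So kubtugpuh → kubtugpeh.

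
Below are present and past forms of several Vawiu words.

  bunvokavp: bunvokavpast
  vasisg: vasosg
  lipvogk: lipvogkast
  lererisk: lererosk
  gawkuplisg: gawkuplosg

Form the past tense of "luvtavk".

luvtavkast

"luvtavk" has second-to-last letter 'v'. The one such stem in the data (bunvokavp → bunvokavpast) adds -ast, so the same rule applies.
So luvtavk → luvtavkast.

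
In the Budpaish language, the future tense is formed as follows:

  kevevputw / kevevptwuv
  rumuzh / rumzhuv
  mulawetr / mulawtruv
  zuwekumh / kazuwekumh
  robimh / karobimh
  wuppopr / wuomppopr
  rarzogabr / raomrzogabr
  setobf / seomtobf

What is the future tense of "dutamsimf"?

rumuzh and zuwekumh both end in -h yet inflect differently (rumzhuv, kazuwekumh), so the final letter is not what conditions the rule; the second-to-last letter is.
"dutamsimf" has second-to-last letter 'm'. The stems whose second-to-last letter is 'm' (zuwekumh → kazuwekumh, robimh → karobimh) add the prefix ka-.
So dutamsimf → kadutamsimf.

kadutamsimf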